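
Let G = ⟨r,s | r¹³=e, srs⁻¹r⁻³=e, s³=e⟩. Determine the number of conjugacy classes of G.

The conjugacy classes (representative and size) are:
  [e] (size 1), [r] (size 3), [r⁵] (size 3), [r¹⁰] (size 3), [r⁸] (size 3), [r¹⁰s] (size 13), [r⁷s²] (size 13).
Class equation: 1 + 3 + 3 + 3 + 3 + 13 + 13 = 39 = |G|. So G has 7 conjugacy classes.

Answer: 7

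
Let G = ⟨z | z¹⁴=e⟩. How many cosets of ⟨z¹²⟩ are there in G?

First find ord(z¹²) by computing successive powers:
  (z¹²)¹ = z¹², (z¹²)² = z¹⁰, (z¹²)³ = z⁸, (z¹²)⁴ = z⁶, (z¹²)⁵ = z⁴, (z¹²)⁶ = z², (z¹²)⁷ = e.
So |⟨z¹²⟩| = ord(z¹²) = 7. With |G| = 14, by Lagrange [G : ⟨z¹²⟩] = 14/7 = 2.

Answer: 2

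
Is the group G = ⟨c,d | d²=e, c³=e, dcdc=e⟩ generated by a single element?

Every cyclic group is abelian. But c·d = cd while d·c = c²d, so c·d ≠ d·c and G is not abelian. Hence G is not cyclic.

Answer: No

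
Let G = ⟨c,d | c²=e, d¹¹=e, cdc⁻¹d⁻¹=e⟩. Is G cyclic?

|G| = 22. The element cd has order 22 (its powers give 22 distinct elements), so ⟨cd⟩ = G and G is cyclic.

Answer: Yes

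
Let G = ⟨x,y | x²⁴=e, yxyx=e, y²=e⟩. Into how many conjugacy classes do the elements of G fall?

The conjugacy classes (representative and size) are:
  [e] (size 1), [x²³] (size 2), [x²] (size 2), [x³] (size 2), [x²⁰] (size 2), [x¹⁹] (size 2), [x⁶] (size 2), [x⁷] (size 2), [x⁸] (size 2), [x⁹] (size 2), [x¹⁴] (size 2), [x¹¹] (size 2), [x¹²] (size 1), [x⁴y] (size 12), [x⁵y] (size 12).
Class equation: 1 + 2 + 2 + 2 + 2 + 2 + 2 + 2 + 2 + 2 + 2 + 2 + 1 + 12 + 12 = 48 = |G|. So G has 15 conjugacy classes.

Answer: 15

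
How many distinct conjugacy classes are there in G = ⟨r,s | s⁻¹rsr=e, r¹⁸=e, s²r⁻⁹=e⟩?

The conjugacy classes (representative and size) are:
  [e] (size 1), [r¹⁷] (size 2), [r¹⁶] (size 2), [r³] (size 2), [r¹⁴] (size 2), [r¹³] (size 2), [r¹²] (size 2), [r¹¹] (size 2), [r¹⁰] (size 2), [r⁹] (size 1), [r⁸s] (size 9), [rs] (size 9).
Class equation: 1 + 2 + 2 + 2 + 2 + 2 + 2 + 2 + 2 + 1 + 9 + 9 = 36 = |G|. So G has 12 conjugacy classes.

Answer: 12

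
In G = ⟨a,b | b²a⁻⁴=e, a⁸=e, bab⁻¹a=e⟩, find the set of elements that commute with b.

⟨b⟩ ⊆ C_G(b) since powers of b commute with b; so |C_G(b)| ≥ |⟨b⟩| = 4.
By orbit–stabilizer, |C_G(b)| = |G| / |conj. class of b| = 16 / 4 = 4.
The 4 elements commuting with b are {e, a⁴, b, b⁻¹}.

Answer: {e, a⁴, b, b⁻¹}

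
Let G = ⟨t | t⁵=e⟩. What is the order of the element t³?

Compute successive powers until reaching e:
  (t³)¹ = t³, (t³)² = t, (t³)³ = t⁴, (t³)⁴ = t², (t³)⁵ = e.
The smallest positive k with (t³)ᵏ = e is 5.

Answer: 5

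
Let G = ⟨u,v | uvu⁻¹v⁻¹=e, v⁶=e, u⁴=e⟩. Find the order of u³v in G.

Compute successive powers until reaching e:
  (u³v)¹ = u³v, (u³v)² = u²v², (u³v)³ = uv³, (u³v)⁴ = v⁴, (u³v)⁵ = u³v⁵, (u³v)⁶ = u², (u³v)⁷ = uv, (u³v)⁸ = v², (u³v)⁹ = u³v³, (u³v)¹⁰ = u²v⁴, (u³v)¹¹ = uv⁵, (u³v)¹² = e.
The smallest positive k with (u³v)ᵏ = e is 12.

Answer: 12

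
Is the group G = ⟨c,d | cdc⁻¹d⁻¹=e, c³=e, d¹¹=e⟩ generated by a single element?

|G| = 33. The element cd has order 33 (its powers give 33 distinct elements), so ⟨cd⟩ = G and G is cyclic.

Answer: Yes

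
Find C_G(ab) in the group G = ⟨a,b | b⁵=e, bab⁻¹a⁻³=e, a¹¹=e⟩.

⟨ab⟩ ⊆ C_G(ab) since powers of ab commute with ab; so |C_G(ab)| ≥ |⟨ab⟩| = 5.
By orbit–stabilizer, |C_G(ab)| = |G| / |conj. class of ab| = 55 / 11 = 5.
The 5 elements commuting with ab are {e, ab, a²b³, a⁴b², a⁷b⁴}.

Answer: {e, ab, a²b³, a⁴b², a⁷b⁴}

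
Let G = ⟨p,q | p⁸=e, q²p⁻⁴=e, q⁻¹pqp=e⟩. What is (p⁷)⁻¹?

The order of (p⁷) is 8 (smallest k with (p⁷)ᵏ = e), so (p⁷)⁻¹ = (p⁷)⁷ = p.
Check: (p⁷) · p → (p⁷) · p = e, giving e as required.

Answer: p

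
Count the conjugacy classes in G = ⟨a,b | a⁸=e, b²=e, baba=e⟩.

The conjugacy classes (representative and size) are:
  [e] (size 1), [a] (size 2), [a⁶] (size 2), [a³] (size 2), [a⁴] (size 1), [b] (size 4), [a⁵b] (size 4).
Class equation: 1 + 2 + 2 + 2 + 1 + 4 + 4 = 16 = |G|. So G has 7 conjugacy classes.

Answer: 7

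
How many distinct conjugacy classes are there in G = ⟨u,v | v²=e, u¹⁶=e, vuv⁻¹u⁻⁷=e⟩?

The conjugacy classes (representative and size) are:
  [e] (size 1), [u] (size 2), [u¹⁴] (size 2), [u³] (size 2), [u⁴] (size 2), [u¹⁰] (size 2), [u⁸] (size 1), [u⁹] (size 2), [u¹¹] (size 2), [u¹⁰v] (size 8), [uv] (size 8).
Class equation: 1 + 2 + 2 + 2 + 2 + 2 + 1 + 2 + 2 + 8 + 8 = 32 = |G|. So G has 11 conjugacy classes.

Answer: 11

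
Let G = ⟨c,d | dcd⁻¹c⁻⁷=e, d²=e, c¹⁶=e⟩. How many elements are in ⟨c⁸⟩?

|⟨c⁸⟩| equals the order of c⁸. Compute successive powers until reaching e:
  (c⁸)¹ = c⁸, (c⁸)² = e.
The smallest positive k with (c⁸)ᵏ = e is 2, so |⟨c⁸⟩| = 2.

Answer: 2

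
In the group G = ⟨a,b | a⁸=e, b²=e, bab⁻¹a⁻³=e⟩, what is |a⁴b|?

Compute successive powers until reaching e:
  (a⁴b)¹ = a⁴b, (a⁴b)² = e.
The smallest positive k with (a⁴b)ᵏ = e is 2.

Answer: 2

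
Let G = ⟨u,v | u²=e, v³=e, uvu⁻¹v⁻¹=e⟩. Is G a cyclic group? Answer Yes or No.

|G| = 6. The element uv has order 6 (its powers give 6 distinct elements), so ⟨uv⟩ = G and G is cyclic.

Answer: Yes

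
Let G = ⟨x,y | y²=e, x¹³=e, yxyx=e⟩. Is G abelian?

x·y = xy but y·x = x¹²y, so x·y ≠ y·x and G is not abelian.

Answer: No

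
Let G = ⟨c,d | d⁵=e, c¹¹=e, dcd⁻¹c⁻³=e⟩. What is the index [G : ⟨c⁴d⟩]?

First find ord(c⁴d) by computing successive powers:
  (c⁴d)¹ = c⁴d, (c⁴d)² = c⁵d², (c⁴d)³ = c⁸d³, (c⁴d)⁴ = c⁶d⁴, (c⁴d)⁵ = e.
So |⟨c⁴d⟩| = ord(c⁴d) = 5. With |G| = 55, by Lagrange [G : ⟨c⁴d⟩] = 55/5 = 11.

Answer: 11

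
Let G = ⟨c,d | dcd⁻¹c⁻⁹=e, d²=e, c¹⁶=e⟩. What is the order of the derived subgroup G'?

G' = [G, G] is generated by all commutators. The generator-pair commutators are: [c, d] = c⁸.
The subgroup they normally generate is {e, c⁸}, of order 2.
Check: |G/G'| = 32/2 = 16 is the order of the abelianisation.

Answer: 2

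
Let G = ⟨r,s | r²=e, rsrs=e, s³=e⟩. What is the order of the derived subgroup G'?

G' = [G, G] is generated by all commutators. The generator-pair commutators are: [r, s] = s.
The subgroup they normally generate is {e, s, s²}, of order 3.
Check: |G/G'| = 6/3 = 2 is the order of the abelianisation.

Answer: 3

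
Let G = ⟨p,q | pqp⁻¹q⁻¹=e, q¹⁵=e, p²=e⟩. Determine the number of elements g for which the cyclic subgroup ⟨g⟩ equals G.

G is cyclic of order 30. An element generates G iff its order is 30, and a cyclic group of order 30 has exactly φ(30) = 8 such elements.

Answer: 8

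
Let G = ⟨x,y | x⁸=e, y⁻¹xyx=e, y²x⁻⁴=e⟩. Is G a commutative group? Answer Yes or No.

x·y = xy but y·x = x³y⁻¹, so x·y ≠ y·x and G is not abelian.

Answer: No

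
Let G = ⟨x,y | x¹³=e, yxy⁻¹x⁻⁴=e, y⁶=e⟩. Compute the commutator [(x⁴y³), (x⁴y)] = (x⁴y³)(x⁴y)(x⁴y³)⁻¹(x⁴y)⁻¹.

[(x⁴y³), (x⁴y)] = (x⁴y³)·(x⁴y)·(x⁴y³)⁻¹·(x⁴y)⁻¹.
  (x⁴y³) · (x⁴y) = y⁴
  (y⁴) · (x⁴y³) = x¹⁰y
  (x¹⁰y) · (x¹²y⁵) = x⁶

Answer: x⁶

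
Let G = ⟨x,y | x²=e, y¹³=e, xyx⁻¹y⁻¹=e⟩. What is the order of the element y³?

Compute successive powers until reaching e:
  (y³)¹ = y³, (y³)² = y⁶, (y³)³ = y⁹, (y³)⁴ = y¹², (y³)⁵ = y², (y³)⁶ = y⁵, (y³)⁷ = y⁸, (y³)⁸ = y¹¹, (y³)⁹ = y, (y³)¹⁰ = y⁴, (y³)¹¹ = y⁷, (y³)¹² = y¹⁰, (y³)¹³ = e.
The smallest positive k with (y³)ᵏ = e is 13.

Answer: 13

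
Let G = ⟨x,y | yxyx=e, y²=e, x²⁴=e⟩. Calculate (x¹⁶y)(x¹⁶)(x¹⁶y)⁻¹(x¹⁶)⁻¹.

[(x¹⁶y), (x¹⁶)] = (x¹⁶y)·(x¹⁶)·(x¹⁶y)⁻¹·(x¹⁶)⁻¹.
  (x¹⁶y) · (x¹⁶) = y
  y · (x¹⁶y) = x⁸
  (x⁸) · (x⁸) = x¹⁶

Answer: x¹⁶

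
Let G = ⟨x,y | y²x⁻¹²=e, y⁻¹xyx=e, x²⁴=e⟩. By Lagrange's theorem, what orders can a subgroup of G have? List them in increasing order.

|G| = 48 = 2⁴ · 3. By Lagrange's theorem the order of any subgroup divides 48; the divisors of 48 are 1, 2, 3, 4, 6, 8, 12, 16, 24, 48.

Answer: 1, 2, 3, 4, 6, 8, 12, 16, 24, 48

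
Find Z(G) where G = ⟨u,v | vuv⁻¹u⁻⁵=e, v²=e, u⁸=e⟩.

An element z ∈ Z(G) iff z commutes with every generator.
For example u² is central: (u²)·u = u³ = u·(u²); (u²)·v = u²v = v·(u²).
Whereas u ∉ Z(G) since u·v = uv ≠ u⁵v = v·u.
Checking each of the 16 elements this way gives Z(G) = {e, u², u⁴, u⁶}, of order 4.

Answer: {e, u², u⁴, u⁶}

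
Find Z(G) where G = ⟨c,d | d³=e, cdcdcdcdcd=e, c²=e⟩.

An element z ∈ Z(G) iff z commutes with every generator.
For example e is central: e·c = c = c·e; e·d = d = d·e.
Whereas c ∉ Z(G) since c·d = cd ≠ dc = d·c.
Checking each of the 60 elements this way gives Z(G) = {e}, of order 1.

Answer: {e}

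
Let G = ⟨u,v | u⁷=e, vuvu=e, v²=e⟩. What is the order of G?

Enumerate words in the generators, reducing via the relations: the distinct elements are
  {e, u, v, uv, u², u³, u⁴, u⁵, u⁶, u²v, u³v, u⁴v, u⁵v, u⁶v}.
No further products give new elements, so |G| = 14.

Answer: 14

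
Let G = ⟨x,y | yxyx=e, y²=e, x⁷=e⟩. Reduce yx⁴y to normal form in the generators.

Multiply left to right, reducing at each step:
  y · x⁴ = x³y
  (x³y) · y = x³

Answer: x³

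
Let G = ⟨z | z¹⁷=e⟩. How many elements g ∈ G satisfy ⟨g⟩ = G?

G is cyclic of order 17. An element generates G iff its order is 17, and a cyclic group of order 17 has exactly φ(17) = 16 such elements.

Answer: 16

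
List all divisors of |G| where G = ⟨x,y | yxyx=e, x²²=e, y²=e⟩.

|G| = 44 = 2² · 11. By Lagrange's theorem the order of any subgroup divides 44; the divisors of 44 are 1, 2, 4, 11, 22, 44.

Answer: 1, 2, 4, 11, 22, 44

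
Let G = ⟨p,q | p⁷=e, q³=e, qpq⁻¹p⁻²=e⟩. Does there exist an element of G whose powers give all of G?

Every cyclic group is abelian. But p·q = pq while q·p = p²q, so p·q ≠ q·p and G is not abelian. Hence G is not cyclic.

Answer: No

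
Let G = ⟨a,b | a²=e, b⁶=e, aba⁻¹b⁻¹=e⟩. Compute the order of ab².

Compute successive powers until reaching e:
  (ab²)¹ = ab², (ab²)² = b⁴, (ab²)³ = a, (ab²)⁴ = b², (ab²)⁵ = ab⁴, (ab²)⁶ = e.
The smallest positive k with (ab²)ᵏ = e is 6.

Answer: 6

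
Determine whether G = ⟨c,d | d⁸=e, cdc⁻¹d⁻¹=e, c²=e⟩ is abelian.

Each pair of generators commutes: c·d = cd = d·c. Since the generators pairwise commute, every element of G commutes with every other, so G is abelian.

Answer: Yes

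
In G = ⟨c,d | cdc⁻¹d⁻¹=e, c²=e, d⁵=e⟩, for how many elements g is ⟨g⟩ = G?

G is cyclic of order 10. An element generates G iff its order is 10, and a cyclic group of order 10 has exactly φ(10) = 4 such elements.

Answer: 4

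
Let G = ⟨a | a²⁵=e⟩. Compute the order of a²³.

Compute successive powers until reaching e:
  (a²³)¹ = a²³, (a²³)² = a²¹, (a²³)³ = a¹⁹, (a²³)⁴ = a¹⁷, (a²³)⁵ = a¹⁵, (a²³)⁶ = a¹³, (a²³)⁷ = a¹¹, (a²³)⁸ = a⁹, (a²³)⁹ = a⁷, (a²³)¹⁰ = a⁵, (a²³)¹¹ = a³, (a²³)¹² = a, (a²³)¹³ = a²⁴, (a²³)¹⁴ = a²², (a²³)¹⁵ = a²⁰, (a²³)¹⁶ = a¹⁸, (a²³)¹⁷ = a¹⁶, (a²³)¹⁸ = a¹⁴, (a²³)¹⁹ = a¹², (a²³)²⁰ = a¹⁰, (a²³)²¹ = a⁸, (a²³)²² = a⁶, (a²³)²³ = a⁴, (a²³)²⁴ = a², (a²³)²⁵ = e.
The smallest positive k with (a²³)ᵏ = e is 25.

Answer: 25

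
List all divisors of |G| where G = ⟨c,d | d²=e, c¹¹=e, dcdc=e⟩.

|G| = 22 = 2 · 11. By Lagrange's theorem the order of any subgroup divides 22; the divisors of 22 are 1, 2, 11, 22.

Answer: 1, 2, 11, 22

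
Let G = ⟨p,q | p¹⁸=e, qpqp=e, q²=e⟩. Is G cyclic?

Every cyclic group is abelian. But p·q = pq while q·p = p¹⁷q, so p·q ≠ q·p and G is not abelian. Hence G is not cyclic.

Answer: No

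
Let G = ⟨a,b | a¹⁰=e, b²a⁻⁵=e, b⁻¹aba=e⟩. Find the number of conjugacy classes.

The conjugacy classes (representative and size) are:
  [e] (size 1), [a] (size 2), [a⁸] (size 2), [a⁷] (size 2), [a⁴] (size 2), [a⁵] (size 1), [a⁴b] (size 5), [a²b⁻¹] (size 5).
Class equation: 1 + 2 + 2 + 2 + 2 + 1 + 5 + 5 = 20 = |G|. So G has 8 conjugacy classes.

Answer: 8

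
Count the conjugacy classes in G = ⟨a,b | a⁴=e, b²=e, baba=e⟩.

The conjugacy classes (representative and size) are:
  [e] (size 1), [a] (size 2), [a²] (size 1), [a²b] (size 2), [a³b] (size 2).
Class equation: 1 + 2 + 1 + 2 + 2 = 8 = |G|. So G has 5 conjugacy classes.

Answer: 5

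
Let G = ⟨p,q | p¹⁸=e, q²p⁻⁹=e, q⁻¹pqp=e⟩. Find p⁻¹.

The order of p is 18 (smallest k with pᵏ = e), so p⁻¹ = p¹⁷ = p¹⁷.
Check: p · (p¹⁷) → p · p¹⁷ = e, giving e as required.

Answer: p¹⁷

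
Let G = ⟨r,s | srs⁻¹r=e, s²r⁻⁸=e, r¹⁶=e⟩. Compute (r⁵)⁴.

Compute successive powers of (r⁵), reducing at each step:
  (r⁵)²: (r⁵) · r⁵ = r¹⁰
  (r⁵)³: (r¹⁰) · r⁵ = r¹⁵
  (r⁵)⁴: (r¹⁵) · r⁵ = r⁴

Answer: r⁴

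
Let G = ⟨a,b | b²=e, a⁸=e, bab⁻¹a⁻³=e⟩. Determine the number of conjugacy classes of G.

The conjugacy classes (representative and size) are:
  [e] (size 1), [a³] (size 2), [a²] (size 2), [a⁴] (size 1), [a⁵] (size 2), [a⁴b] (size 4), [ab] (size 4).
Class equation: 1 + 2 + 2 + 1 + 2 + 4 + 4 = 16 = |G|. So G has 7 conjugacy classes.

Answer: 7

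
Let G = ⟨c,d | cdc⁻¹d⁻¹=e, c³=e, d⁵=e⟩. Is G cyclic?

|G| = 15. The element cd has order 15 (its powers give 15 distinct elements), so ⟨cd⟩ = G and G is cyclic.

Answer: Yes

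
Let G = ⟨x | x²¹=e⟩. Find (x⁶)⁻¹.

The order of (x⁶) is 7 (smallest k with (x⁶)ᵏ = e), so (x⁶)⁻¹ = (x⁶)⁶ = x¹⁵.
Check: (x⁶) · (x¹⁵) → (x⁶) · x¹⁵ = e, giving e as required.

Answer: x¹⁵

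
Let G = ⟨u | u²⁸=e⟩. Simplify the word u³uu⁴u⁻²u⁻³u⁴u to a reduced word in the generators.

Multiply left to right, reducing at each step:
  (u³) · u = u⁴
  (u⁴) · u⁴ = u⁸
  (u⁸) · u⁻² = u⁶
  (u⁶) · u⁻³ = u³
  (u³) · u⁴ = u⁷
  (u⁷) · u = u⁸

Answer: u⁸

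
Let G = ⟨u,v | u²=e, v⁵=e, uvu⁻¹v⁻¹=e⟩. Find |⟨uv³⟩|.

|⟨uv³⟩| equals the order of uv³. Compute successive powers until reaching e:
  (uv³)¹ = uv³, (uv³)² = v, (uv³)³ = uv⁴, (uv³)⁴ = v², (uv³)⁵ = u, (uv³)⁶ = v³, (uv³)⁷ = uv, (uv³)⁸ = v⁴, (uv³)⁹ = uv², (uv³)¹⁰ = e.
The smallest positive k with (uv³)ᵏ = e is 10, so |⟨uv³⟩| = 10.

Answer: 10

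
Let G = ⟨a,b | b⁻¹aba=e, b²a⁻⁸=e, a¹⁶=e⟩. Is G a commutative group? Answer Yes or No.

a·b = ab but b·a = a⁷b⁻¹, so a·b ≠ b·a and G is not abelian.

Answer: No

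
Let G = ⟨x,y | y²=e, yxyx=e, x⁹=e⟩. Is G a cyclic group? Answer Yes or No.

Every cyclic group is abelian. But x·y = xy while y·x = x⁸y, so x·y ≠ y·x and G is not abelian. Hence G is not cyclic.

Answer: No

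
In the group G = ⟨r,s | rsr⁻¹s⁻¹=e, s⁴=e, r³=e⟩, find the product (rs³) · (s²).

Compute (rs³) · (s²) by multiplying left to right and reducing via the relations at each step:
  (rs³) · s² = rs

Answer: rs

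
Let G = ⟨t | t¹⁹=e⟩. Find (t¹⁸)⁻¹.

The order of (t¹⁸) is 19 (smallest k with (t¹⁸)ᵏ = e), so (t¹⁸)⁻¹ = (t¹⁸)¹⁸ = t.
Check: (t¹⁸) · t → (t¹⁸) · t = e, giving e as required.

Answer: t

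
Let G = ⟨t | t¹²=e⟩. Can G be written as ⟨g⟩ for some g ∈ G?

|G| = 12. The element t has order 12 (its powers give 12 distinct elements), so ⟨t⟩ = G and G is cyclic.

Answer: Yes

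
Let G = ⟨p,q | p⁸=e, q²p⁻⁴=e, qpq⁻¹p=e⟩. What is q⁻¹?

The order of q is 4 (smallest k with qᵏ = e), so q⁻¹ = q³ = q⁻¹.
Check: q · (q⁻¹) → q · q⁻¹ = e, giving e as required.

Answer: q⁻¹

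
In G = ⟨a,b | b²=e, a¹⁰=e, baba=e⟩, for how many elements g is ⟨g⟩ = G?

⟨g⟩ = G would require ord(g) = |G| = 20, but the maximum element order in G is 10 < 20. So G is not cyclic and no single element generates it: the count is 0.

Answer: 0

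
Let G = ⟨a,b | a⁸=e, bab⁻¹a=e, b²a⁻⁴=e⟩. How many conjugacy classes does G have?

The conjugacy classes (representative and size) are:
  [e] (size 1), [a⁷] (size 2), [a²] (size 2), [a⁵] (size 2), [a⁴] (size 1), [a²b⁻¹] (size 4), [a³b] (size 4).
Class equation: 1 + 2 + 2 + 2 + 1 + 4 + 4 = 16 = |G|. So G has 7 conjugacy classes.

Answer: 7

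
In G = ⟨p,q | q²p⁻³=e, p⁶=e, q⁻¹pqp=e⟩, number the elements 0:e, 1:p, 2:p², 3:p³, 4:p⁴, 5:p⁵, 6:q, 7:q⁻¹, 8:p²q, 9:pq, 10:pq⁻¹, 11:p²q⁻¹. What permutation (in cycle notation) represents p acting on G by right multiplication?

(0 1 2 3 4 5)(6 11 10 7 8 9)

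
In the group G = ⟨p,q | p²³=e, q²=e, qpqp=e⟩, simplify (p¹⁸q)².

Compute successive powers of (p¹⁸q), reducing at each step:
  (p¹⁸q)²: (p¹⁸q) · p¹⁸ = q;   q · q = e

Answer: e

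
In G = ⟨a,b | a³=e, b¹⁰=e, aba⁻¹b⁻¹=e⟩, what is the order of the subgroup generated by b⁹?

|⟨b⁹⟩| equals the order of b⁹. Compute successive powers until reaching e:
  (b⁹)¹ = b⁹, (b⁹)² = b⁸, (b⁹)³ = b⁷, (b⁹)⁴ = b⁶, (b⁹)⁵ = b⁵, (b⁹)⁶ = b⁴, (b⁹)⁷ = b³, (b⁹)⁸ = b², (b⁹)⁹ = b, (b⁹)¹⁰ = e.
The smallest positive k with (b⁹)ᵏ = e is 10, so |⟨b⁹⟩| = 10.

Answer: 10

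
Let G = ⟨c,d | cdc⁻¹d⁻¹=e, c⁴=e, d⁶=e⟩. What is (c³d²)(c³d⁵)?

Compute (c³d²) · (c³d⁵) by multiplying left to right and reducing via the relations at each step:
  (c³d²) · c³ = c²d²
  (c²d²) · d⁵ = c²d

Answer: c²d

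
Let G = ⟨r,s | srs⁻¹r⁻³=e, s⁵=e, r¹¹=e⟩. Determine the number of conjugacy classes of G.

The conjugacy classes (representative and size) are:
  [e] (size 1), [r³] (size 5), [r⁶] (size 5), [r⁷s] (size 11), [r⁹s²] (size 11), [r⁷s³] (size 11), [r⁷s⁴] (size 11).
Class equation: 1 + 5 + 5 + 11 + 11 + 11 + 11 = 55 = |G|. So G has 7 conjugacy classes.

Answer: 7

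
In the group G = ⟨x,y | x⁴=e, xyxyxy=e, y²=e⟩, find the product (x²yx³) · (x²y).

Compute (x²yx³) · (x²y) by multiplying left to right and reducing via the relations at each step:
  (x²yx³) · x² = x²yx
  (x²yx) · y = xyx³

Answer: xyx³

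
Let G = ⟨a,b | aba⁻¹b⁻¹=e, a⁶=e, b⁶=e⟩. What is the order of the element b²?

Compute successive powers until reaching e:
  (b²)¹ = b², (b²)² = b⁴, (b²)³ = e.
The smallest positive k with (b²)ᵏ = e is 3.

Answer: 3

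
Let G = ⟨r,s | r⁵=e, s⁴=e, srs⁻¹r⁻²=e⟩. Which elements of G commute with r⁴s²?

⟨r⁴s²⟩ ⊆ C_G(r⁴s²) since powers of r⁴s² commute with r⁴s²; so |C_G(r⁴s²)| ≥ |⟨r⁴s²⟩| = 2.
By orbit–stabilizer, |C_G(r⁴s²)| = |G| / |conj. class of r⁴s²| = 20 / 5 = 4.
The 4 elements commuting with r⁴s² are {e, rs³, r³s, r⁴s²}.

Answer: {e, rs³, r³s, r⁴s²}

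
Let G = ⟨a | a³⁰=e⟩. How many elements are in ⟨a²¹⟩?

|⟨a²¹⟩| equals the order of a²¹. Compute successive powers until reaching e:
  (a²¹)¹ = a²¹, (a²¹)² = a¹², (a²¹)³ = a³, (a²¹)⁴ = a²⁴, (a²¹)⁵ = a¹⁵, (a²¹)⁶ = a⁶, (a²¹)⁷ = a²⁷, (a²¹)⁸ = a¹⁸, (a²¹)⁹ = a⁹, (a²¹)¹⁰ = e.
The smallest positive k with (a²¹)ᵏ = e is 10, so |⟨a²¹⟩| = 10.

Answer: 10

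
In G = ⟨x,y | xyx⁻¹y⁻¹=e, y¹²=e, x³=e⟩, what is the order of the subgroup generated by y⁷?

|⟨y⁷⟩| equals the order of y⁷. Compute successive powers until reaching e:
  (y⁷)¹ = y⁷, (y⁷)² = y², (y⁷)³ = y⁹, (y⁷)⁴ = y⁴, (y⁷)⁵ = y¹¹, (y⁷)⁶ = y⁶, (y⁷)⁷ = y, (y⁷)⁸ = y⁸, (y⁷)⁹ = y³, (y⁷)¹⁰ = y¹⁰, (y⁷)¹¹ = y⁵, (y⁷)¹² = e.
The smallest positive k with (y⁷)ᵏ = e is 12, so |⟨y⁷⟩| = 12.

Answer: 12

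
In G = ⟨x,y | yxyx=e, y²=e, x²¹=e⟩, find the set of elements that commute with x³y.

⟨x³y⟩ ⊆ C_G(x³y) since powers of x³y commute with x³y; so |C_G(x³y)| ≥ |⟨x³y⟩| = 2.
By orbit–stabilizer, |C_G(x³y)| = |G| / |conj. class of x³y| = 42 / 21 = 2.
The 2 elements commuting with x³y are {e, x³y}.

Answer: {e, x³y}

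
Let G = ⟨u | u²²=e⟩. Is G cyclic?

|G| = 22. The element u has order 22 (its powers give 22 distinct elements), so ⟨u⟩ = G and G is cyclic.

Answer: Yes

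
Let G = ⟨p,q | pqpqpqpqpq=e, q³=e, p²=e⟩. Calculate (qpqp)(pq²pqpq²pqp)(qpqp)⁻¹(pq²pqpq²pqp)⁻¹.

[(qpqp), (pq²pqpq²pqp)] = (qpqp)·(pq²pqpq²pqp)·(qpqp)⁻¹·(pq²pqpq²pqp)⁻¹.
  (qpqp) · (pq²pqpq²pqp) = q²pq²pqp
  (q²pq²pqp) · (pq²pq²) = q²pq
  (q²pq) · (pq²pqpq²pqp) = pq²pqpq²pq

Answer: pq²pqpq²pq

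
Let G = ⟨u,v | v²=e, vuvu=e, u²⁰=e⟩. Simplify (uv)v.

Compute (uv) · v by multiplying left to right and reducing via the relations at each step:
  (uv) · v = u

Answer: u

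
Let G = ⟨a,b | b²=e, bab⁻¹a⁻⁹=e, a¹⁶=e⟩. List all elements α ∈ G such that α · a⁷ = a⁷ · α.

⟨a⁷⟩ ⊆ C_G(a⁷) since powers of a⁷ commute with a⁷; so |C_G(a⁷)| ≥ |⟨a⁷⟩| = 16.
By orbit–stabilizer, |C_G(a⁷)| = |G| / |conj. class of a⁷| = 32 / 2 = 16.
The 16 elements commuting with a⁷ are {e, a, a², a³, a⁴, a⁵, a⁶, a⁷, a⁸, a⁹, a¹⁰, a¹¹, a¹², a¹³, a¹⁴, a¹⁵}.

Answer: {e, a, a², a³, a⁴, a⁵, a⁶, a⁷, a⁸, a⁹, a¹⁰, a¹¹, a¹², a¹³, a¹⁴, a¹⁵}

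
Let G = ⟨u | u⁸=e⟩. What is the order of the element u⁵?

Compute successive powers until reaching e:
  (u⁵)¹ = u⁵, (u⁵)² = u², (u⁵)³ = u⁷, (u⁵)⁴ = u⁴, (u⁵)⁵ = u, (u⁵)⁶ = u⁶, (u⁵)⁷ = u³, (u⁵)⁸ = e.
The smallest positive k with (u⁵)ᵏ = e is 8.

Answer: 8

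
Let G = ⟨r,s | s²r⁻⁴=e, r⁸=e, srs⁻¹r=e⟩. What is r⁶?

Compute successive powers of r, reducing at each step:
  r²: r · r = r²
  r³: (r²) · r = r³
  r⁴: (r³) · r = r⁴
  r⁵: (r⁴) · r = r⁵
  r⁶: (r⁵) · r = r⁶

Answer: r⁶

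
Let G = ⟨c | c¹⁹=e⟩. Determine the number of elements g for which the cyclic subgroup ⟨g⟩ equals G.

G is cyclic of order 19. An element generates G iff its order is 19, and a cyclic group of order 19 has exactly φ(19) = 18 such elements.

Answer: 18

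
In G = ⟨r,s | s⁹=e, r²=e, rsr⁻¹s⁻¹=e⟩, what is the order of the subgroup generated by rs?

|⟨rs⟩| equals the order of rs. Compute successive powers until reaching e:
  (rs)¹ = rs, (rs)² = s², (rs)³ = rs³, (rs)⁴ = s⁴, (rs)⁵ = rs⁵, (rs)⁶ = s⁶, (rs)⁷ = rs⁷, (rs)⁸ = s⁸, (rs)⁹ = r, (rs)¹⁰ = s, (rs)¹¹ = rs², (rs)¹² = s³, (rs)¹³ = rs⁴, (rs)¹⁴ = s⁵, (rs)¹⁵ = rs⁶, (rs)¹⁶ = s⁷, (rs)¹⁷ = rs⁸, (rs)¹⁸ = e.
The smallest positive k with (rs)ᵏ = e is 18, so |⟨rs⟩| = 18.

Answer: 18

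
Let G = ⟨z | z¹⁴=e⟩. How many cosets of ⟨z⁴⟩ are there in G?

First find ord(z⁴) by computing successive powers:
  (z⁴)¹ = z⁴, (z⁴)² = z⁸, (z⁴)³ = z¹², (z⁴)⁴ = z², (z⁴)⁵ = z⁶, (z⁴)⁶ = z¹⁰, (z⁴)⁷ = e.
So |⟨z⁴⟩| = ord(z⁴) = 7. With |G| = 14, by Lagrange [G : ⟨z⁴⟩] = 14/7 = 2.

Answer: 2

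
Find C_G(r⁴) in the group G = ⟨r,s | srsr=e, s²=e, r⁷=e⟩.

⟨r⁴⟩ ⊆ C_G(r⁴) since powers of r⁴ commute with r⁴; so |C_G(r⁴)| ≥ |⟨r⁴⟩| = 7.
By orbit–stabilizer, |C_G(r⁴)| = |G| / |conj. class of r⁴| = 14 / 2 = 7.
The 7 elements commuting with r⁴ are {e, r, r², r³, r⁴, r⁵, r⁶}.

Answer: {e, r, r², r³, r⁴, r⁵, r⁶}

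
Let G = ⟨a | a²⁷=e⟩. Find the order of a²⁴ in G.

Compute successive powers until reaching e:
  (a²⁴)¹ = a²⁴, (a²⁴)² = a²¹, (a²⁴)³ = a¹⁸, (a²⁴)⁴ = a¹⁵, (a²⁴)⁵ = a¹², (a²⁴)⁶ = a⁹, (a²⁴)⁷ = a⁶, (a²⁴)⁸ = a³, (a²⁴)⁹ = e.
The smallest positive k with (a²⁴)ᵏ = e is 9.

Answer: 9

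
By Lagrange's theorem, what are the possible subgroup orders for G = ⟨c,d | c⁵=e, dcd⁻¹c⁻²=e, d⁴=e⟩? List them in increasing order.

|G| = 20 = 2² · 5. By Lagrange's theorem the order of any subgroup divides 20; the divisors of 20 are 1, 2, 4, 5, 10, 20.

Answer: 1, 2, 4, 5, 10, 20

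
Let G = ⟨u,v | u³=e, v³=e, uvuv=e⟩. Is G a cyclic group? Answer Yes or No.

Every cyclic group is abelian. But u·v = uv while v·u = u²v², so u·v ≠ v·u and G is not abelian. Hence G is not cyclic.

Answer: No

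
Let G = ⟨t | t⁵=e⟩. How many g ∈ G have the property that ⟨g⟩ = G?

G is cyclic of order 5. An element generates G iff its order is 5, and a cyclic group of order 5 has exactly φ(5) = 4 such elements.

Answer: 4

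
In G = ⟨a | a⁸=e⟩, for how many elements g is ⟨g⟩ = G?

G is cyclic of order 8. An element generates G iff its order is 8, and a cyclic group of order 8 has exactly φ(8) = 4 such elements.

Answer: 4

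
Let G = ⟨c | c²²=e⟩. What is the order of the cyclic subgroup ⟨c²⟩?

|⟨c²⟩| equals the order of c². Compute successive powers until reaching e:
  (c²)¹ = c², (c²)² = c⁴, (c²)³ = c⁶, (c²)⁴ = c⁸, (c²)⁵ = c¹⁰, (c²)⁶ = c¹², (c²)⁷ = c¹⁴, (c²)⁸ = c¹⁶, (c²)⁹ = c¹⁸, (c²)¹⁰ = c²⁰, (c²)¹¹ = e.
The smallest positive k with (c²)ᵏ = e is 11, so |⟨c²⟩| = 11.

Answer: 11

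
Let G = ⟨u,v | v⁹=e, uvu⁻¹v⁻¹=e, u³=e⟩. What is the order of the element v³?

Compute successive powers until reaching e:
  (v³)¹ = v³, (v³)² = v⁶, (v³)³ = e.
The smallest positive k with (v³)ᵏ = e is 3.

Answer: 3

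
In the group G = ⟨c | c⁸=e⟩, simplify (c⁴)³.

Compute successive powers of (c⁴), reducing at each step:
  (c⁴)²: (c⁴) · c⁴ = e
  (c⁴)³: e · c⁴ = c⁴

Answer: c⁴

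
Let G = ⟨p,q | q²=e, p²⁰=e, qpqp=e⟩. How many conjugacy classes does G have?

The conjugacy classes (representative and size) are:
  [e] (size 1), [p] (size 2), [p¹⁸] (size 2), [p³] (size 2), [p⁴] (size 2), [p¹⁵] (size 2), [p¹⁴] (size 2), [p⁷] (size 2), [p¹²] (size 2), [p¹¹] (size 2), [p¹⁰] (size 1), [p¹⁸q] (size 10), [p⁵q] (size 10).
Class equation: 1 + 2 + 2 + 2 + 2 + 2 + 2 + 2 + 2 + 2 + 1 + 10 + 10 = 40 = |G|. So G has 13 conjugacy classes.

Answer: 13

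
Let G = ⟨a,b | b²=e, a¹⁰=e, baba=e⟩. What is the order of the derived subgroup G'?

G' = [G, G] is generated by all commutators. The generator-pair commutators are: [a, b] = a².
The subgroup they normally generate is {e, a², a⁴, a⁶, a⁸}, of order 5.
Check: |G/G'| = 20/5 = 4 is the order of the abelianisation.

Answer: 5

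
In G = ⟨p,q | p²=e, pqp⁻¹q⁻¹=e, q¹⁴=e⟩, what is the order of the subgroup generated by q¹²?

|⟨q¹²⟩| equals the order of q¹². Compute successive powers until reaching e:
  (q¹²)¹ = q¹², (q¹²)² = q¹⁰, (q¹²)³ = q⁸, (q¹²)⁴ = q⁶, (q¹²)⁵ = q⁴, (q¹²)⁶ = q², (q¹²)⁷ = e.
The smallest positive k with (q¹²)ᵏ = e is 7, so |⟨q¹²⟩| = 7.

Answer: 7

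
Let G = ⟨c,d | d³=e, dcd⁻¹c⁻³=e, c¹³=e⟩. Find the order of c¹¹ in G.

Compute successive powers until reaching e:
  (c¹¹)¹ = c¹¹, (c¹¹)² = c⁹, (c¹¹)³ = c⁷, (c¹¹)⁴ = c⁵, (c¹¹)⁵ = c³, (c¹¹)⁶ = c, (c¹¹)⁷ = c¹², (c¹¹)⁸ = c¹⁰, (c¹¹)⁹ = c⁸, (c¹¹)¹⁰ = c⁶, (c¹¹)¹¹ = c⁴, (c¹¹)¹² = c², (c¹¹)¹³ = e.
The smallest positive k with (c¹¹)ᵏ = e is 13.

Answer: 13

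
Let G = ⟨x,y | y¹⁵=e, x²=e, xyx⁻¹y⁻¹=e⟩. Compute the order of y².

Compute successive powers until reaching e:
  (y²)¹ = y², (y²)² = y⁴, (y²)³ = y⁶, (y²)⁴ = y⁸, (y²)⁵ = y¹⁰, (y²)⁶ = y¹², (y²)⁷ = y¹⁴, (y²)⁸ = y, (y²)⁹ = y³, (y²)¹⁰ = y⁵, (y²)¹¹ = y⁷, (y²)¹² = y⁹, (y²)¹³ = y¹¹, (y²)¹⁴ = y¹³, (y²)¹⁵ = e.
The smallest positive k with (y²)ᵏ = e is 15.

Answer: 15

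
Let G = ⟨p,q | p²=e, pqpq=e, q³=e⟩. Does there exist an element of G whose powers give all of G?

Every cyclic group is abelian. But p·q = pq while q·p = pq², so p·q ≠ q·p and G is not abelian. Hence G is not cyclic.

Answer: No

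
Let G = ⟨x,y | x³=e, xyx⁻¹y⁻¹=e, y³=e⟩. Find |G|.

Enumerate words in the generators, reducing via the relations: the distinct elements are
  {e, x, y, xy, x², y², xy², x²y, x²y²}.
No further products give new elements, so |G| = 9.

Answer: 9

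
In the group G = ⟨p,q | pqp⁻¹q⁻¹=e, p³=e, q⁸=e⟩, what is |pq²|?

Compute successive powers until reaching e:
  (pq²)¹ = pq², (pq²)² = p²q⁴, (pq²)³ = q⁶, (pq²)⁴ = p, (pq²)⁵ = p²q², (pq²)⁶ = q⁴, (pq²)⁷ = pq⁶, (pq²)⁸ = p², (pq²)⁹ = q², (pq²)¹⁰ = pq⁴, (pq²)¹¹ = p²q⁶, (pq²)¹² = e.
The smallest positive k with (pq²)ᵏ = e is 12.

Answer: 12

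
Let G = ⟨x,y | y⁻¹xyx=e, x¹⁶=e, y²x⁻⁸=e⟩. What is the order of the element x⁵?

Compute successive powers until reaching e:
  (x⁵)¹ = x⁵, (x⁵)² = x¹⁰, (x⁵)³ = x¹⁵, (x⁵)⁴ = x⁴, (x⁵)⁵ = x⁹, (x⁵)⁶ = x¹⁴, (x⁵)⁷ = x³, (x⁵)⁸ = x⁸, (x⁵)⁹ = x¹³, (x⁵)¹⁰ = x², (x⁵)¹¹ = x⁷, (x⁵)¹² = x¹², (x⁵)¹³ = x, (x⁵)¹⁴ = x⁶, (x⁵)¹⁵ = x¹¹, (x⁵)¹⁶ = e.
The smallest positive k with (x⁵)ᵏ = e is 16.

Answer: 16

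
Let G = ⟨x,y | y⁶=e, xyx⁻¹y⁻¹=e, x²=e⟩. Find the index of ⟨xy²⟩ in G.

First find ord(xy²) by computing successive powers:
  (xy²)¹ = xy², (xy²)² = y⁴, (xy²)³ = x, (xy²)⁴ = y², (xy²)⁵ = xy⁴, (xy²)⁶ = e.
So |⟨xy²⟩| = ord(xy²) = 6. With |G| = 12, by Lagrange [G : ⟨xy²⟩] = 12/6 = 2.

Answer: 2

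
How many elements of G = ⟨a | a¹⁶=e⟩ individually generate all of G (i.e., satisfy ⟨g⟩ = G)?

G is cyclic of order 16. An element generates G iff its order is 16, and a cyclic group of order 16 has exactly φ(16) = 8 such elements.

Answer: 8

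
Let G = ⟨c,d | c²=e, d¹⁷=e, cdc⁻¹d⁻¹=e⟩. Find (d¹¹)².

Compute successive powers of (d¹¹), reducing at each step:
  (d¹¹)²: (d¹¹) · d¹¹ = d⁵

Answer: d⁵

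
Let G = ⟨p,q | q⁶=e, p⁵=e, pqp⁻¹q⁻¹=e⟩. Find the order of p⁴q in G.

Compute successive powers until reaching e:
  (p⁴q)¹ = p⁴q, (p⁴q)² = p³q², (p⁴q)³ = p²q³, (p⁴q)⁴ = pq⁴, (p⁴q)⁵ = q⁵, (p⁴q)⁶ = p⁴, (p⁴q)⁷ = p³q, (p⁴q)⁸ = p²q², (p⁴q)⁹ = pq³, (p⁴q)¹⁰ = q⁴, (p⁴q)¹¹ = p⁴q⁵, (p⁴q)¹² = p³, (p⁴q)¹³ = p²q, (p⁴q)¹⁴ = pq², (p⁴q)¹⁵ = q³, (p⁴q)¹⁶ = p⁴q⁴, (p⁴q)¹⁷ = p³q⁵, (p⁴q)¹⁸ = p², (p⁴q)¹⁹ = pq, (p⁴q)²⁰ = q², (p⁴q)²¹ = p⁴q³, (p⁴q)²² = p³q⁴, (p⁴q)²³ = p²q⁵, (p⁴q)²⁴ = p, (p⁴q)²⁵ = q, (p⁴q)²⁶ = p⁴q², (p⁴q)²⁷ = p³q³, (p⁴q)²⁸ = p²q⁴, (p⁴q)²⁹ = pq⁵, (p⁴q)³⁰ = e.
The smallest positive k with (p⁴q)ᵏ = e is 30.

Answer: 30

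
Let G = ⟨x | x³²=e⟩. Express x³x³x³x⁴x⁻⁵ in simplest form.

Multiply left to right, reducing at each step:
  (x³) · x³ = x⁶
  (x⁶) · x³ = x⁹
  (x⁹) · x⁴ = x¹³
  (x¹³) · x⁻⁵ = x⁸

Answer: x⁸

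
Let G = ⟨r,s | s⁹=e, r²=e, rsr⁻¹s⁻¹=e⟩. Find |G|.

Enumerate words in the generators, reducing via the relations: the distinct elements are
  {e, r, s, rs, s², s³, s⁴, s⁵, s⁶, s⁷, s⁸, rs², rs³, rs⁴, rs⁵, rs⁶, rs⁷, rs⁸}.
No further products give new elements, so |G| = 18.

Answer: 18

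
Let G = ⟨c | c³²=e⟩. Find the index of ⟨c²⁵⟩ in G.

First find ord(c²⁵) by computing successive powers:
  (c²⁵)¹ = c²⁵, (c²⁵)² = c¹⁸, (c²⁵)³ = c¹¹, (c²⁵)⁴ = c⁴, (c²⁵)⁵ = c²⁹, (c²⁵)⁶ = c²², (c²⁵)⁷ = c¹⁵, (c²⁵)⁸ = c⁸, (c²⁵)⁹ = c, (c²⁵)¹⁰ = c²⁶, (c²⁵)¹¹ = c¹⁹, (c²⁵)¹² = c¹², (c²⁵)¹³ = c⁵, (c²⁵)¹⁴ = c³⁰, (c²⁵)¹⁵ = c²³, (c²⁵)¹⁶ = c¹⁶, (c²⁵)¹⁷ = c⁹, (c²⁵)¹⁸ = c², (c²⁵)¹⁹ = c²⁷, (c²⁵)²⁰ = c²⁰, (c²⁵)²¹ = c¹³, (c²⁵)²² = c⁶, (c²⁵)²³ = c³¹, (c²⁵)²⁴ = c²⁴, (c²⁵)²⁵ = c¹⁷, (c²⁵)²⁶ = c¹⁰, (c²⁵)²⁷ = c³, (c²⁵)²⁸ = c²⁸, (c²⁵)²⁹ = c²¹, (c²⁵)³⁰ = c¹⁴, (c²⁵)³¹ = c⁷, (c²⁵)³² = e.
So |⟨c²⁵⟩| = ord(c²⁵) = 32. With |G| = 32, by Lagrange [G : ⟨c²⁵⟩] = 32/32 = 1.

Answer: 1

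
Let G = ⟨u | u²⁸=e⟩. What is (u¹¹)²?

Compute successive powers of (u¹¹), reducing at each step:
  (u¹¹)²: (u¹¹) · u¹¹ = u²²

Answer: u²²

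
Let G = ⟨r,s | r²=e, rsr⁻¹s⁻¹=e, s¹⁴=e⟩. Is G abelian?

Each pair of generators commutes: r·s = rs = s·r. Since the generators pairwise commute, every element of G commutes with every other, so G is abelian.

Answer: Yes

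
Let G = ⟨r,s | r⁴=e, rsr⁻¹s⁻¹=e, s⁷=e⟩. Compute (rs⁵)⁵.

Compute successive powers of (rs⁵), reducing at each step:
  (rs⁵)²: (rs⁵) · r = r²s⁵;   (r²s⁵) · s⁵ = r²s³
  (rs⁵)³: (r²s³) · r = r³s³;   (r³s³) · s⁵ = r³s
  (rs⁵)⁴: (r³s) · r = s;   s · s⁵ = s⁶
  (rs⁵)⁵: (s⁶) · r = rs⁶;   (rs⁶) · s⁵ = rs⁴

Answer: rs⁴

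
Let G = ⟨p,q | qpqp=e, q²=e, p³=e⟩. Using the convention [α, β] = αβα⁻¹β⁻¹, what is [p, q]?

[p, q] = p·q·p⁻¹·q⁻¹.
  p · q = pq
  (pq) · (p²) = p²q
  (p²q) · q = p²

Answer: p²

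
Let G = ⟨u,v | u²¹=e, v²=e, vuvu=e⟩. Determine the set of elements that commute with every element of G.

An element z ∈ Z(G) iff z commutes with every generator.
For example e is central: e·u = u = u·e; e·v = v = v·e.
Whereas u ∉ Z(G) since u·v = uv ≠ u²⁰v = v·u.
Checking each of the 42 elements this way gives Z(G) = {e}, of order 1.

Answer: {e}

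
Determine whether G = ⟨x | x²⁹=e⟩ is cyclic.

|G| = 29. The element x has order 29 (its powers give 29 distinct elements), so ⟨x⟩ = G and G is cyclic.

Answer: Yes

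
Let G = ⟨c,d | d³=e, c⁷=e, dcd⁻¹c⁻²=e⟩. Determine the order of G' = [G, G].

G' = [G, G] is generated by all commutators. The generator-pair commutators are: [c, d] = c⁶.
The subgroup they normally generate is {e, c, c², c³, c⁴, c⁵, c⁶}, of order 7.
Check: |G/G'| = 21/7 = 3 is the order of the abelianisation.

Answer: 7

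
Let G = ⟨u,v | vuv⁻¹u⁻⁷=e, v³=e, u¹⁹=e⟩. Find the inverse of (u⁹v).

The order of (u⁹v) is 3 (smallest k with (u⁹v)ᵏ = e), so (u⁹v)⁻¹ = (u⁹v)² = u¹⁵v².
Check: (u⁹v) · (u¹⁵v²) → (u⁹v) · u¹⁵ = v;   v · v² = e, giving e as required.

Answer: u¹⁵v²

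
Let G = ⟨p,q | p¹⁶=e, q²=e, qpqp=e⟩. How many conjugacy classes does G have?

The conjugacy classes (representative and size) are:
  [e] (size 1), [p¹⁵] (size 2), [p²] (size 2), [p³] (size 2), [p¹²] (size 2), [p⁵] (size 2), [p⁶] (size 2), [p⁷] (size 2), [p⁸] (size 1), [p²q] (size 8), [p¹⁵q] (size 8).
Class equation: 1 + 2 + 2 + 2 + 2 + 2 + 2 + 2 + 1 + 8 + 8 = 32 = |G|. So G has 11 conjugacy classes.

Answer: 11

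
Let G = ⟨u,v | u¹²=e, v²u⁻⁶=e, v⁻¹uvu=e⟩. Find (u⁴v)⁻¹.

The order of (u⁴v) is 4 (smallest k with (u⁴v)ᵏ = e), so (u⁴v)⁻¹ = (u⁴v)³ = u⁴v⁻¹.
Check: (u⁴v) · (u⁴v⁻¹) → (u⁴v) · u⁴ = v;   v · v⁻¹ = e, giving e as required.

Answer: u⁴v⁻¹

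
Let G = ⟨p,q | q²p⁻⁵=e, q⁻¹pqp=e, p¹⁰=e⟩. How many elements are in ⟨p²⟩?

|⟨p²⟩| equals the order of p². Compute successive powers until reaching e:
  (p²)¹ = p², (p²)² = p⁴, (p²)³ = p⁶, (p²)⁴ = p⁸, (p²)⁵ = e.
The smallest positive k with (p²)ᵏ = e is 5, so |⟨p²⟩| = 5.

Answer: 5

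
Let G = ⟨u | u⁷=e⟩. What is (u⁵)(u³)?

Compute (u⁵) · (u³) by multiplying left to right and reducing via the relations at each step:
  (u⁵) · u³ = u

Answer: u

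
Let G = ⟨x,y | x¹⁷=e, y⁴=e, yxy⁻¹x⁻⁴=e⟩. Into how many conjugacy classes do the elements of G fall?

The conjugacy classes (representative and size) are:
  [e] (size 1), [x⁴] (size 4), [x²] (size 4), [x⁵] (size 4), [x¹¹] (size 4), [x⁷y] (size 17), [x³y²] (size 17), [x⁹y³] (size 17).
Class equation: 1 + 4 + 4 + 4 + 4 + 17 + 17 + 17 = 68 = |G|. So G has 8 conjugacy classes.

Answer: 8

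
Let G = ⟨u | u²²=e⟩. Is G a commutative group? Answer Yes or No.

G has a single generator, so G is cyclic and hence abelian.

Answer: Yes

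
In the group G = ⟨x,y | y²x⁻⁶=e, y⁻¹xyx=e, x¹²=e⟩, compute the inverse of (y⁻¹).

The order of (y⁻¹) is 4 (smallest k with (y⁻¹)ᵏ = e), so (y⁻¹)⁻¹ = (y⁻¹)³ = y.
Check: (y⁻¹) · y → (y⁻¹) · y = e, giving e as required.

Answer: y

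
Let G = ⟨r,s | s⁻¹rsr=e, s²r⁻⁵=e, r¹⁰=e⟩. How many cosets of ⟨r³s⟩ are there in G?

First find ord(r³s) by computing successive powers:
  (r³s)¹ = r³s, (r³s)² = r⁵, (r³s)³ = r³s⁻¹, (r³s)⁴ = e.
So |⟨r³s⟩| = ord(r³s) = 4. With |G| = 20, by Lagrange [G : ⟨r³s⟩] = 20/4 = 5.

Answer: 5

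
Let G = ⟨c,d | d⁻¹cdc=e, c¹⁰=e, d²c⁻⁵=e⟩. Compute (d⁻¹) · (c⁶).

Compute (d⁻¹) · (c⁶) by multiplying left to right and reducing via the relations at each step:
  (d⁻¹) · c⁶ = c⁴d⁻¹

Answer: c⁴d⁻¹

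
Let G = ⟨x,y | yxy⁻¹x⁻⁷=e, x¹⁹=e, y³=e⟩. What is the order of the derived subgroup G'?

G' = [G, G] is generated by all commutators. The generator-pair commutators are: [x, y] = x¹³.
The subgroup they normally generate is {e, x, x², x³, x⁴, x⁵, x⁶, x⁷, x⁸, x⁹, x¹⁰, x¹¹, x¹², x¹³, x¹⁴, x¹⁵, x¹⁶, x¹⁷, x¹⁸}, of order 19.
Check: |G/G'| = 57/19 = 3 is the order of the abelianisation.

Answer: 19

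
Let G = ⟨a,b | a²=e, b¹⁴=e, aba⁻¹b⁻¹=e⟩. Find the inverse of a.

The order of a is 2 (smallest k with aᵏ = e), so a⁻¹ = a¹ = a.
Check: a · a → a · a = e, giving e as required.

Answer: a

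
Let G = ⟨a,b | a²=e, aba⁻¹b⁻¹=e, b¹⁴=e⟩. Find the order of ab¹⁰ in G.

Compute successive powers until reaching e:
  (ab¹⁰)¹ = ab¹⁰, (ab¹⁰)² = b⁶, (ab¹⁰)³ = ab², (ab¹⁰)⁴ = b¹², (ab¹⁰)⁵ = ab⁸, (ab¹⁰)⁶ = b⁴, (ab¹⁰)⁷ = a, (ab¹⁰)⁸ = b¹⁰, (ab¹⁰)⁹ = ab⁶, (ab¹⁰)¹⁰ = b², (ab¹⁰)¹¹ = ab¹², (ab¹⁰)¹² = b⁸, (ab¹⁰)¹³ = ab⁴, (ab¹⁰)¹⁴ = e.
The smallest positive k with (ab¹⁰)ᵏ = e is 14.

Answer: 14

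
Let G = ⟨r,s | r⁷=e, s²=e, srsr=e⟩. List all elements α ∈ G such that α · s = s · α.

⟨s⟩ ⊆ C_G(s) since powers of s commute with s; so |C_G(s)| ≥ |⟨s⟩| = 2.
By orbit–stabilizer, |C_G(s)| = |G| / |conj. class of s| = 14 / 7 = 2.
The 2 elements commuting with s are {e, s}.

Answer: {e, s}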